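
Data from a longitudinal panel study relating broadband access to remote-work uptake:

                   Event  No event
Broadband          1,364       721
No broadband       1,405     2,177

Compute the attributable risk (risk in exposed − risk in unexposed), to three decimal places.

0.262

Cells: a = 1364, b = 721, c = 1405, d = 2177.
Risk in exposed = 1364/2085 = 0.654197; risk in unexposed = 1405/3582 = 0.392239.
Risk difference = 0.654197 − 0.392239 = 0.261958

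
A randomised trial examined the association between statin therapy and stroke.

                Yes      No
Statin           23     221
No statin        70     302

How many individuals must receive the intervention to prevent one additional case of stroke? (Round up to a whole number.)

Risk in treated group = 23/244 = 0.09426; risk in control = 70/372 = 0.18817.
Absolute risk reduction = 0.18817 − 0.09426 = 0.09391
NNT = 1 / ARR = 1 / 0.09391 = 10.649 → round up → 11

11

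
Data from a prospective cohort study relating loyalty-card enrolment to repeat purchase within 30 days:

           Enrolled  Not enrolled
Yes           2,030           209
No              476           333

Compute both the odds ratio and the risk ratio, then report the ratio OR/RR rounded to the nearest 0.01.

3.23

Reading the table with exposure as columns: a = 2030 (Enrolled, case), b = 476 (Enrolled, non-case), c = 209 (Not enrolled, case), d = 333.
OR = (2030·333)/(476·209) = 675990/99484 = 6.79496
Risk in exposed = 2030/2506 = 0.81006; risk in unexposed = 209/542 = 0.38561; RR = 2.10072
OR/RR = 6.79496 / 2.10072 = 3.23459
The outcome is not rare, so the OR lies further from 1 than the RR.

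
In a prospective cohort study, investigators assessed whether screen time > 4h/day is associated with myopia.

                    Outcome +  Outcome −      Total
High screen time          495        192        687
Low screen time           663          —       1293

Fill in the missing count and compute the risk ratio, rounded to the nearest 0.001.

The missing cell is in the unexposed row: 1293 − 663 = 630.
So a = 495, b = 192, c = 663, d = 630.
RR = [a/(a+b)] / [c/(c+d)] = (495/687) / (663/1293) = 0.72052/0.51276 = 1.40518

1.405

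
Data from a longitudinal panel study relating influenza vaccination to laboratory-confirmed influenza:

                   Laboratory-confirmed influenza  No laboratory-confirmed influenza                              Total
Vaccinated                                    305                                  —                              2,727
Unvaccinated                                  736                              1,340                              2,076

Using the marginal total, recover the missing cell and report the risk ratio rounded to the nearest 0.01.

The missing cell is in the exposed row: 2727 − 305 = 2422.
So a = 305, b = 2422, c = 736, d = 1340.
RR = [a/(a+b)] / [c/(c+d)] = (305/2727) / (736/2076) = 0.11184/0.35453 = 0.31547

0.32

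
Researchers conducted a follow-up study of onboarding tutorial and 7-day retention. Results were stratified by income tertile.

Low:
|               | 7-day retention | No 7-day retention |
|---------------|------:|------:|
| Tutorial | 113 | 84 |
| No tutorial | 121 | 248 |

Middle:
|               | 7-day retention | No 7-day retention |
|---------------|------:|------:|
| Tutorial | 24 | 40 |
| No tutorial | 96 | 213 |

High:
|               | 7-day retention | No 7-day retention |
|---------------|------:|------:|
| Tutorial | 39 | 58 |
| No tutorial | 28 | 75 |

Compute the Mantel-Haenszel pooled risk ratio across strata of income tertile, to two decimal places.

RR_MH = Σ(aᵢ·n₀ᵢ/nᵢ) / Σ(cᵢ·n₁ᵢ/nᵢ), with n₁ᵢ = aᵢ+bᵢ (exposed), n₀ᵢ = cᵢ+dᵢ (unexposed), nᵢ = n₁ᵢ+n₀ᵢ.
Stratum 1 (Low): n₁ = 197, n₀ = 369, n = 566; a·n₀/n = 113·369/566 = 73.6696; c·n₁/n = 121·197/566 = 42.1148
Stratum 2 (Middle): n₁ = 64, n₀ = 309, n = 373; a·n₀/n = 24·309/373 = 19.8820; c·n₁/n = 96·64/373 = 16.4718
Stratum 3 (High): n₁ = 97, n₀ = 103, n = 200; a·n₀/n = 39·103/200 = 20.0850; c·n₁/n = 28·97/200 = 13.5800
RR_MH = (73.6696 + 19.8820 + 20.0850) / (42.1148 + 16.4718 + 13.5800) = 113.6366 / 72.1667 = 1.57464

1.57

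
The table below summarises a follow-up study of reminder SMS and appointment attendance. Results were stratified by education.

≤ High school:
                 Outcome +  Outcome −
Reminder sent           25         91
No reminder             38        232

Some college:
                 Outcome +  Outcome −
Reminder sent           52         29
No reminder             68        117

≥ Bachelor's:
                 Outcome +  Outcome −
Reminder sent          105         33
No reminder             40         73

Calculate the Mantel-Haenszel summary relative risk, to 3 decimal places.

RR_MH = Σ(aᵢ·n₀ᵢ/nᵢ) / Σ(cᵢ·n₁ᵢ/nᵢ), with n₁ᵢ = aᵢ+bᵢ (exposed), n₀ᵢ = cᵢ+dᵢ (unexposed), nᵢ = n₁ᵢ+n₀ᵢ.
Stratum 1 (≤ High school): n₁ = 116, n₀ = 270, n = 386; a·n₀/n = 25·270/386 = 17.4870; c·n₁/n = 38·116/386 = 11.4197
Stratum 2 (Some college): n₁ = 81, n₀ = 185, n = 266; a·n₀/n = 52·185/266 = 36.1654; c·n₁/n = 68·81/266 = 20.7068
Stratum 3 (≥ Bachelor's): n₁ = 138, n₀ = 113, n = 251; a·n₀/n = 105·113/251 = 47.2709; c·n₁/n = 40·138/251 = 21.9920
RR_MH = (17.4870 + 36.1654 + 47.2709) / (11.4197 + 20.7068 + 21.9920) = 100.9234 / 54.1185 = 1.86486

1.865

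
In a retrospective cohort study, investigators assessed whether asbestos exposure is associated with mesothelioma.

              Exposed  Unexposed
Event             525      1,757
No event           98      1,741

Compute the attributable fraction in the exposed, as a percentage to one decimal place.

Reading the table with exposure as columns: a = 525 (Exposed, case), b = 98 (Exposed, non-case), c = 1757 (Unexposed, case), d = 1741.
Risk in exposed = 525/623 = 0.84270; risk in unexposed = 1757/3498 = 0.50229.
RR = 0.84270/0.50229 = 1.67772
AR% = (RR − 1)/RR × 100 = (1.67772 − 1)/1.67772 × 100 = 40.3953%

40.4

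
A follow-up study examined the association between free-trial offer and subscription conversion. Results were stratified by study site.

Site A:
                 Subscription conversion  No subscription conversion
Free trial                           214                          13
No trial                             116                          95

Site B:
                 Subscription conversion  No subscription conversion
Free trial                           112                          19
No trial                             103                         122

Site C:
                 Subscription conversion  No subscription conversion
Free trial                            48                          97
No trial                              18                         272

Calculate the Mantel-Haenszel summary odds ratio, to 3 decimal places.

OR_MH = Σ(aᵢdᵢ/nᵢ) / Σ(bᵢcᵢ/nᵢ), where nᵢ is the stratum total.
Stratum 1 (Site A): n = 438; a·d/n = 214·95/438 = 46.4155; b·c/n = 13·116/438 = 3.4429
Stratum 2 (Site B): n = 356; a·d/n = 112·122/356 = 38.3820; b·c/n = 19·103/356 = 5.4972
Stratum 3 (Site C): n = 435; a·d/n = 48·272/435 = 30.0138; b·c/n = 97·18/435 = 4.0138
OR_MH = (46.4155 + 38.3820 + 30.0138) / (3.4429 + 5.4972 + 4.0138) = 114.8113 / 12.9539 = 8.86307

8.863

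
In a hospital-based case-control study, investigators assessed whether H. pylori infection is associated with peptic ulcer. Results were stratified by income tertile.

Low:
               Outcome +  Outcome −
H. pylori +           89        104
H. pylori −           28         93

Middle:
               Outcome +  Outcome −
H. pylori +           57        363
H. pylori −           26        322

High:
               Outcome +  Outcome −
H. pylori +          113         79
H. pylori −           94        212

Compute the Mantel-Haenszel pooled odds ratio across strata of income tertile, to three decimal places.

OR_MH = Σ(aᵢdᵢ/nᵢ) / Σ(bᵢcᵢ/nᵢ), where nᵢ is the stratum total.
Stratum 1 (Low): n = 314; a·d/n = 89·93/314 = 26.3599; b·c/n = 104·28/314 = 9.2739
Stratum 2 (Middle): n = 768; a·d/n = 57·322/768 = 23.8984; b·c/n = 363·26/768 = 12.2891
Stratum 3 (High): n = 498; a·d/n = 113·212/498 = 48.1044; b·c/n = 79·94/498 = 14.9116
OR_MH = (26.3599 + 23.8984 + 48.1044) / (9.2739 + 12.2891 + 14.9116) = 98.3627 / 36.4746 = 2.69675

2.697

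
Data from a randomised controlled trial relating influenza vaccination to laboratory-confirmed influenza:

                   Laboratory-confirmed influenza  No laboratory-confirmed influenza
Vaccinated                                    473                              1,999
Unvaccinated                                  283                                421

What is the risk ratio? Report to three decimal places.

0.476

Cells: a = 473, b = 1999, c = 283, d = 421.
Risk in exposed = 473/2472 = 0.19134; risk in unexposed = 283/704 = 0.40199.
RR = 0.19134 / 0.40199 = 0.47599
The risk is 52% lower among the exposed than among the unexposed.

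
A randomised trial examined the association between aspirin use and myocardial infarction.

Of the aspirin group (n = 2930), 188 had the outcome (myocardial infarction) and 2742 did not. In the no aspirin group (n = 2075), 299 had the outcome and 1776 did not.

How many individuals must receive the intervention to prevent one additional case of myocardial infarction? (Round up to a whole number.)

Risk in treated group = 188/2930 = 0.06416; risk in control = 299/2075 = 0.14410.
Absolute risk reduction = 0.14410 − 0.06416 = 0.07993
NNT = 1 / ARR = 1 / 0.07993 = 12.511 → round up → 13

13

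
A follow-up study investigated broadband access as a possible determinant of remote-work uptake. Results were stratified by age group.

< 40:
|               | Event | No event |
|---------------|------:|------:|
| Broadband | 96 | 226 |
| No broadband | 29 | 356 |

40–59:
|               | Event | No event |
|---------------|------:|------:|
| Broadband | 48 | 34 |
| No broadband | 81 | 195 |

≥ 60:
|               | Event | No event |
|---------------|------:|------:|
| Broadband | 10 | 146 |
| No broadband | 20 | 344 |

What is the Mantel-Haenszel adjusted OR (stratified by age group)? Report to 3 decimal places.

3.592

OR_MH = Σ(aᵢdᵢ/nᵢ) / Σ(bᵢcᵢ/nᵢ), where nᵢ is the stratum total.
Stratum 1 (< 40): n = 707; a·d/n = 96·356/707 = 48.3395; b·c/n = 226·29/707 = 9.2702
Stratum 2 (40–59): n = 358; a·d/n = 48·195/358 = 26.1453; b·c/n = 34·81/358 = 7.6927
Stratum 3 (≥ 60): n = 520; a·d/n = 10·344/520 = 6.6154; b·c/n = 146·20/520 = 5.6154
OR_MH = (48.3395 + 26.1453 + 6.6154) / (9.2702 + 7.6927 + 5.6154) = 81.1001 / 22.5783 = 3.59195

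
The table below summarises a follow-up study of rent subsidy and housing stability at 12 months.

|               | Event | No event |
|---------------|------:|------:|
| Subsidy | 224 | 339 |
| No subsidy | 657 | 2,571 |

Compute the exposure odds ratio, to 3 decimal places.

2.586

Cells: a = 224, b = 339, c = 657, d = 2571.
OR = (a·d)/(b·c) = (224 × 2571) / (339 × 657) = 575904 / 222723 = 2.58574
The odds of housing stability at 12 months are about 2.59 times as high in the subsidy group.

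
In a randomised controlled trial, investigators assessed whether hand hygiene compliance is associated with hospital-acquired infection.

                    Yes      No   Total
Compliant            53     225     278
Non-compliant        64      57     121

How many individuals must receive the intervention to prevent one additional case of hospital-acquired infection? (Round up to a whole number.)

Risk in treated group = 53/278 = 0.19065; risk in control = 64/121 = 0.52893.
Absolute risk reduction = 0.52893 − 0.19065 = 0.33828
NNT = 1 / ARR = 1 / 0.33828 = 2.956 → round up → 3

3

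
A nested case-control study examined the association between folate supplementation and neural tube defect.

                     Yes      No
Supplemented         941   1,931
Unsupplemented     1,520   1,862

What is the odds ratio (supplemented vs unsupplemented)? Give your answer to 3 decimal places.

Cells: a = 941, b = 1931, c = 1520, d = 1862.
OR = (a·d)/(b·c) = (941 × 1862) / (1931 × 1520) = 1752142 / 2935120 = 0.59696
Exposure is associated with lower odds of neural tube defect (OR = 0.60 < 1).

0.597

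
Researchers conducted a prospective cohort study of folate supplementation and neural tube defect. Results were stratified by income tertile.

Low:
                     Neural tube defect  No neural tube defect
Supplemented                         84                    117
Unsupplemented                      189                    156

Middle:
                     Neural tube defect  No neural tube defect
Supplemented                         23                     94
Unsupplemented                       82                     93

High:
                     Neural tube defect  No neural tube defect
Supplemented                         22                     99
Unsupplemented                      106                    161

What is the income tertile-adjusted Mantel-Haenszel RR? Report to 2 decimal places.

RR_MH = Σ(aᵢ·n₀ᵢ/nᵢ) / Σ(cᵢ·n₁ᵢ/nᵢ), with n₁ᵢ = aᵢ+bᵢ (exposed), n₀ᵢ = cᵢ+dᵢ (unexposed), nᵢ = n₁ᵢ+n₀ᵢ.
Stratum 1 (Low): n₁ = 201, n₀ = 345, n = 546; a·n₀/n = 84·345/546 = 53.0769; c·n₁/n = 189·201/546 = 69.5769
Stratum 2 (Middle): n₁ = 117, n₀ = 175, n = 292; a·n₀/n = 23·175/292 = 13.7842; c·n₁/n = 82·117/292 = 32.8562
Stratum 3 (High): n₁ = 121, n₀ = 267, n = 388; a·n₀/n = 22·267/388 = 15.1392; c·n₁/n = 106·121/388 = 33.0567
RR_MH = (53.0769 + 13.7842 + 15.1392) / (69.5769 + 32.8562 + 33.0567) = 82.0003 / 135.4898 = 0.60521

0.61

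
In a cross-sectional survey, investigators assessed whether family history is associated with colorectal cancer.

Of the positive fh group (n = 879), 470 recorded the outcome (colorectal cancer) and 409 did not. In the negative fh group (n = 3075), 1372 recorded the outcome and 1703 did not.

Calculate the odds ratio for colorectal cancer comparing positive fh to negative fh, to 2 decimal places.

1.43

From the description: a = 470, b = 409, c = 1372, d = 1703.
OR = (a·d)/(b·c) = (470 × 1703) / (409 × 1372) = 800410 / 561148 = 1.42638
The odds of colorectal cancer are about 1.43 times as high in the positive fh group.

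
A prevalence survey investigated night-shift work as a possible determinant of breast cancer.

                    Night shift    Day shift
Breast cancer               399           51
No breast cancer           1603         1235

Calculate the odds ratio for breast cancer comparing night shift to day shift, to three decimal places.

6.027

Reading the table with exposure as columns: a = 399 (Night shift, case), b = 1603 (Night shift, non-case), c = 51 (Day shift, case), d = 1235.
OR = (a·d)/(b·c) = (399 × 1235) / (1603 × 51) = 492765 / 81753 = 6.02749
The odds of breast cancer are about 6.03 times as high in the night shift group.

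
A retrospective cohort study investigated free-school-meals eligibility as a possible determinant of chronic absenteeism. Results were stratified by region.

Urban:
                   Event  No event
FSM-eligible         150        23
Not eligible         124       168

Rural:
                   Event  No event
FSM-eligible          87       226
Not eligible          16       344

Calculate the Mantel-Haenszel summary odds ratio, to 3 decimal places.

8.575

OR_MH = Σ(aᵢdᵢ/nᵢ) / Σ(bᵢcᵢ/nᵢ), where nᵢ is the stratum total.
Stratum 1 (Urban): n = 465; a·d/n = 150·168/465 = 54.1935; b·c/n = 23·124/465 = 6.1333
Stratum 2 (Rural): n = 673; a·d/n = 87·344/673 = 44.4695; b·c/n = 226·16/673 = 5.3730
OR_MH = (54.1935 + 44.4695) / (6.1333 + 5.3730) = 98.6631 / 11.5063 = 8.57471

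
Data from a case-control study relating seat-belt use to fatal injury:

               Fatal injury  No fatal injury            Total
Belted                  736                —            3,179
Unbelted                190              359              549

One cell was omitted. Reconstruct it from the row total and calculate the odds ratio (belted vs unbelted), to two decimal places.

0.57

The missing cell is in the exposed row: 3179 − 736 = 2443.
So a = 736, b = 2443, c = 190, d = 359.
OR = (a·d)/(b·c) = (736 × 359) / (2443 × 190) = 264224 / 464170 = 0.56924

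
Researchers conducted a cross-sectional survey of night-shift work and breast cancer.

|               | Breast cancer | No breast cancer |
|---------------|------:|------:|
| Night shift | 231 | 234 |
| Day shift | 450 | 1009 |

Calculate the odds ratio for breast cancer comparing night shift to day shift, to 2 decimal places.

Cells: a = 231, b = 234, c = 450, d = 1009.
OR = (a·d)/(b·c) = (231 × 1009) / (234 × 450) = 233079 / 105300 = 2.21348
The odds of breast cancer are about 2.21 times as high in the night shift group.

2.21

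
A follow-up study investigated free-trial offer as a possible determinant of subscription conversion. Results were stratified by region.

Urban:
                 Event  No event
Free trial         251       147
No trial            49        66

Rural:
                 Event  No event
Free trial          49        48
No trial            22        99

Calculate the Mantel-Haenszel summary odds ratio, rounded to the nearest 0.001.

2.888

OR_MH = Σ(aᵢdᵢ/nᵢ) / Σ(bᵢcᵢ/nᵢ), where nᵢ is the stratum total.
Stratum 1 (Urban): n = 513; a·d/n = 251·66/513 = 32.2924; b·c/n = 147·49/513 = 14.0409
Stratum 2 (Rural): n = 218; a·d/n = 49·99/218 = 22.2523; b·c/n = 48·22/218 = 4.8440
OR_MH = (32.2924 + 22.2523) / (14.0409 + 4.8440) = 54.5447 / 18.8850 = 2.88826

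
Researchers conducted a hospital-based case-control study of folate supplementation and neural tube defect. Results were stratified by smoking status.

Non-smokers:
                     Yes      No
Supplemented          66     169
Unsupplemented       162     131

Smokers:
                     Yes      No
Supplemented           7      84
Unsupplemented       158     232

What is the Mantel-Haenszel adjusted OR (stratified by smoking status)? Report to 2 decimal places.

OR_MH = Σ(aᵢdᵢ/nᵢ) / Σ(bᵢcᵢ/nᵢ), where nᵢ is the stratum total.
Stratum 1 (Non-smokers): n = 528; a·d/n = 66·131/528 = 16.3750; b·c/n = 169·162/528 = 51.8523
Stratum 2 (Smokers): n = 481; a·d/n = 7·232/481 = 3.3763; b·c/n = 84·158/481 = 27.5925
OR_MH = (16.3750 + 3.3763) / (51.8523 + 27.5925) = 19.7513 / 79.4448 = 0.24862

0.25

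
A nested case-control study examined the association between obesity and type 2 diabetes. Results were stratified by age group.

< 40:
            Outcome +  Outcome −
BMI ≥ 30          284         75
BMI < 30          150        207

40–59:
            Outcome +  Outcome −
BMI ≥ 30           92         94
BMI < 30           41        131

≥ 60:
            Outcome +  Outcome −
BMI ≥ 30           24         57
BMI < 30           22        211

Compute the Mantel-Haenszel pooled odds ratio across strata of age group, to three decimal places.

4.329

OR_MH = Σ(aᵢdᵢ/nᵢ) / Σ(bᵢcᵢ/nᵢ), where nᵢ is the stratum total.
Stratum 1 (< 40): n = 716; a·d/n = 284·207/716 = 82.1061; b·c/n = 75·150/716 = 15.7123
Stratum 2 (40–59): n = 358; a·d/n = 92·131/358 = 33.6648; b·c/n = 94·41/358 = 10.7654
Stratum 3 (≥ 60): n = 314; a·d/n = 24·211/314 = 16.1274; b·c/n = 57·22/314 = 3.9936
OR_MH = (82.1061 + 33.6648 + 16.1274) / (15.7123 + 10.7654 + 3.9936) = 131.8983 / 30.4713 = 4.32861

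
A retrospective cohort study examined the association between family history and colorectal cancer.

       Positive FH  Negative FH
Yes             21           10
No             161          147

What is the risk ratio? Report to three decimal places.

1.812

Reading the table with exposure as columns: a = 21 (Positive FH, case), b = 161 (Positive FH, non-case), c = 10 (Negative FH, case), d = 147.
Risk in exposed = 21/182 = 0.11538; risk in unexposed = 10/157 = 0.06369.
RR = 0.11538 / 0.06369 = 1.81154
The risk among the exposed is 1.81 times that among the unexposed.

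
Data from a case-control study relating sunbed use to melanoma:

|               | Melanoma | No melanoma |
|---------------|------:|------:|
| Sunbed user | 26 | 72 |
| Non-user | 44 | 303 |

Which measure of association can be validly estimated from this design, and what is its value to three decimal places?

Cells: a = 26, b = 72, c = 44, d = 303.
This is a case-control study: participants were sampled on outcome status, so risks in the source population cannot be estimated directly — relative risk is not valid here. The odds ratio is the appropriate measure.
OR = (a·d)/(b·c) = (26 × 303) / (72 × 44) = 7878 / 3168 = 2.48674

2.487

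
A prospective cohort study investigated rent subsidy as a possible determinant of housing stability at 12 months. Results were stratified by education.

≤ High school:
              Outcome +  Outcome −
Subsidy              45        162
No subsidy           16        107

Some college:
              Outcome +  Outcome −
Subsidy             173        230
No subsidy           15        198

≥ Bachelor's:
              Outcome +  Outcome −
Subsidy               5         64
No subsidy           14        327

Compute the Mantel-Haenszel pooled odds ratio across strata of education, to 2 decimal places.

OR_MH = Σ(aᵢdᵢ/nᵢ) / Σ(bᵢcᵢ/nᵢ), where nᵢ is the stratum total.
Stratum 1 (≤ High school): n = 330; a·d/n = 45·107/330 = 14.5909; b·c/n = 162·16/330 = 7.8545
Stratum 2 (Some college): n = 616; a·d/n = 173·198/616 = 55.6071; b·c/n = 230·15/616 = 5.6006
Stratum 3 (≥ Bachelor's): n = 410; a·d/n = 5·327/410 = 3.9878; b·c/n = 64·14/410 = 2.1854
OR_MH = (14.5909 + 55.6071 + 3.9878) / (7.8545 + 5.6006 + 2.1854) = 74.1859 / 15.6406 = 4.74317

4.74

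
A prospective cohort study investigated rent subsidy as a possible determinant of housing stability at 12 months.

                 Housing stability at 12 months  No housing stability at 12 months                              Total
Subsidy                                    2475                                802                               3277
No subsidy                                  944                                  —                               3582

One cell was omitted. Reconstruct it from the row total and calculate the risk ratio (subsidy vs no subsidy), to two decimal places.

2.87

The missing cell is in the unexposed row: 3582 − 944 = 2638.
So a = 2475, b = 802, c = 944, d = 2638.
RR = [a/(a+b)] / [c/(c+d)] = (2475/3277) / (944/3582) = 0.75526/0.26354 = 2.86584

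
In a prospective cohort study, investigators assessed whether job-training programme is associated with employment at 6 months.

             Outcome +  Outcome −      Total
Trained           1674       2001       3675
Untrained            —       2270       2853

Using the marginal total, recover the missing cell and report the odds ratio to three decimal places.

The missing cell is in the unexposed row: 2853 − 2270 = 583.
So a = 1674, b = 2001, c = 583, d = 2270.
OR = (a·d)/(b·c) = (1674 × 2270) / (2001 × 583) = 3799980 / 1166583 = 3.25736

3.257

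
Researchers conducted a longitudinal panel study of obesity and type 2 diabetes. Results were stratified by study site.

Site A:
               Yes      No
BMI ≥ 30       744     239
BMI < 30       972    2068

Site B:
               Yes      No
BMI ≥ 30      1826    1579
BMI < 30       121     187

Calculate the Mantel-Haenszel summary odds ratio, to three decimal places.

4.344

OR_MH = Σ(aᵢdᵢ/nᵢ) / Σ(bᵢcᵢ/nᵢ), where nᵢ is the stratum total.
Stratum 1 (Site A): n = 4023; a·d/n = 744·2068/4023 = 382.4489; b·c/n = 239·972/4023 = 57.7450
Stratum 2 (Site B): n = 3713; a·d/n = 1826·187/3713 = 91.9639; b·c/n = 1579·121/3713 = 51.4568
OR_MH = (382.4489 + 91.9639) / (57.7450 + 51.4568) = 474.4128 / 109.2017 = 4.34437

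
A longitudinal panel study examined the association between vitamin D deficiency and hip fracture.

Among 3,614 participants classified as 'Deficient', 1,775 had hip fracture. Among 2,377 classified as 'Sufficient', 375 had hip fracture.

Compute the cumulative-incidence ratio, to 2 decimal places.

3.11

From the description: a = 1775, b = 1839, c = 375, d = 2002.
Risk in exposed = 1775/3614 = 0.49115; risk in unexposed = 375/2377 = 0.15776.
RR = 0.49115 / 0.15776 = 3.11321
The risk among the exposed is 3.11 times that among the unexposed.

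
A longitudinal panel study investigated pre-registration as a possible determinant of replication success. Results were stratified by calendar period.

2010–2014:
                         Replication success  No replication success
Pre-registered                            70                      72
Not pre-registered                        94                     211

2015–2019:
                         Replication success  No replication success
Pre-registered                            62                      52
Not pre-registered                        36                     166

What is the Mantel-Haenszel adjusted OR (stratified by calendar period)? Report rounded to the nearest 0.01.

3.11

OR_MH = Σ(aᵢdᵢ/nᵢ) / Σ(bᵢcᵢ/nᵢ), where nᵢ is the stratum total.
Stratum 1 (2010–2014): n = 447; a·d/n = 70·211/447 = 33.0425; b·c/n = 72·94/447 = 15.1409
Stratum 2 (2015–2019): n = 316; a·d/n = 62·166/316 = 32.5696; b·c/n = 52·36/316 = 5.9241
OR_MH = (33.0425 + 32.5696) / (15.1409 + 5.9241) = 65.6121 / 21.0650 = 3.11475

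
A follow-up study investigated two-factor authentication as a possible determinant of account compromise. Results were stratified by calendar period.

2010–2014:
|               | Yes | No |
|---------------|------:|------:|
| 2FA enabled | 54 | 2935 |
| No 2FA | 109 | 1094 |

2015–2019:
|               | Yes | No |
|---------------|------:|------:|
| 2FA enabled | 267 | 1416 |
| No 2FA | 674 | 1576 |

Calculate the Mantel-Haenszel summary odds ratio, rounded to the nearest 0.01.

OR_MH = Σ(aᵢdᵢ/nᵢ) / Σ(bᵢcᵢ/nᵢ), where nᵢ is the stratum total.
Stratum 1 (2010–2014): n = 4192; a·d/n = 54·1094/4192 = 14.0926; b·c/n = 2935·109/4192 = 76.3156
Stratum 2 (2015–2019): n = 3933; a·d/n = 267·1576/3933 = 106.9901; b·c/n = 1416·674/3933 = 242.6606
OR_MH = (14.0926 + 106.9901) / (76.3156 + 242.6606) = 121.0826 / 318.9762 = 0.37960

0.38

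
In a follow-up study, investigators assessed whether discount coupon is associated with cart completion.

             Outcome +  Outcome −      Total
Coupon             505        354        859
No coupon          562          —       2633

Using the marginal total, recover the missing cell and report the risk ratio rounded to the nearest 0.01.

The missing cell is in the unexposed row: 2633 − 562 = 2071.
So a = 505, b = 354, c = 562, d = 2071.
RR = [a/(a+b)] / [c/(c+d)] = (505/859) / (562/2633) = 0.58789/0.21344 = 2.75431

2.75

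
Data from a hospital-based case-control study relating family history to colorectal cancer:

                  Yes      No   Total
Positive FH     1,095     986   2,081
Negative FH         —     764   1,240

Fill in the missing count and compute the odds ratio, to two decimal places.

1.78

The missing cell is in the unexposed row: 1240 − 764 = 476.
So a = 1095, b = 986, c = 476, d = 764.
OR = (a·d)/(b·c) = (1095 × 764) / (986 × 476) = 836580 / 469336 = 1.78248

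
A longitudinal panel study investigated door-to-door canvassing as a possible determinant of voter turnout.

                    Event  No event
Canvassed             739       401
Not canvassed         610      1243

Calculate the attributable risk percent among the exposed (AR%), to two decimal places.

49.22

Cells: a = 739, b = 401, c = 610, d = 1243.
Risk in exposed = 739/1140 = 0.64825; risk in unexposed = 610/1853 = 0.32920.
RR = 0.64825/0.32920 = 1.96918
AR% = (RR − 1)/RR × 100 = (1.96918 − 1)/1.96918 × 100 = 49.2174%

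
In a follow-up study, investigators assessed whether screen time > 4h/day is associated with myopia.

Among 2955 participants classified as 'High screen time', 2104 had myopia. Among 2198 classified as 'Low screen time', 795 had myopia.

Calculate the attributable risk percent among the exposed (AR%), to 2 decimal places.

49.20

From the description: a = 2104, b = 851, c = 795, d = 1403.
Risk in exposed = 2104/2955 = 0.71201; risk in unexposed = 795/2198 = 0.36169.
RR = 0.71201/0.36169 = 1.96856
AR% = (RR − 1)/RR × 100 = (1.96856 − 1)/1.96856 × 100 = 49.2015%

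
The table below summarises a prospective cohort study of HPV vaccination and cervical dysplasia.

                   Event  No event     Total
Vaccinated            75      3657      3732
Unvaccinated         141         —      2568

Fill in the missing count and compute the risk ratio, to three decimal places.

The missing cell is in the unexposed row: 2568 − 141 = 2427.
So a = 75, b = 3657, c = 141, d = 2427.
RR = [a/(a+b)] / [c/(c+d)] = (75/3732) / (141/2568) = 0.02010/0.05491 = 0.36601

0.366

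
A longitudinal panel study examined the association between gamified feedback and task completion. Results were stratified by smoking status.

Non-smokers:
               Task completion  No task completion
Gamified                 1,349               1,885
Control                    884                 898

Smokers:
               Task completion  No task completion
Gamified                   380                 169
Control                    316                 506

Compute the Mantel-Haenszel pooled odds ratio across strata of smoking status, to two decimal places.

OR_MH = Σ(aᵢdᵢ/nᵢ) / Σ(bᵢcᵢ/nᵢ), where nᵢ is the stratum total.
Stratum 1 (Non-smokers): n = 5016; a·d/n = 1349·898/5016 = 241.5076; b·c/n = 1885·884/5016 = 332.2049
Stratum 2 (Smokers): n = 1371; a·d/n = 380·506/1371 = 140.2480; b·c/n = 169·316/1371 = 38.9526
OR_MH = (241.5076 + 140.2480) / (332.2049 + 38.9526) = 381.7556 / 371.1575 = 1.02855

1.03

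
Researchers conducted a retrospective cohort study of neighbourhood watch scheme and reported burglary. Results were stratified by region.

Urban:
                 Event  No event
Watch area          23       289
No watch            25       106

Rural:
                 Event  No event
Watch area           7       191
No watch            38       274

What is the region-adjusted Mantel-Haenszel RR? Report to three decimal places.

0.343

RR_MH = Σ(aᵢ·n₀ᵢ/nᵢ) / Σ(cᵢ·n₁ᵢ/nᵢ), with n₁ᵢ = aᵢ+bᵢ (exposed), n₀ᵢ = cᵢ+dᵢ (unexposed), nᵢ = n₁ᵢ+n₀ᵢ.
Stratum 1 (Urban): n₁ = 312, n₀ = 131, n = 443; a·n₀/n = 23·131/443 = 6.8014; c·n₁/n = 25·312/443 = 17.6072
Stratum 2 (Rural): n₁ = 198, n₀ = 312, n = 510; a·n₀/n = 7·312/510 = 4.2824; c·n₁/n = 38·198/510 = 14.7529
RR_MH = (6.8014 + 4.2824) / (17.6072 + 14.7529) = 11.0837 / 32.3602 = 0.34251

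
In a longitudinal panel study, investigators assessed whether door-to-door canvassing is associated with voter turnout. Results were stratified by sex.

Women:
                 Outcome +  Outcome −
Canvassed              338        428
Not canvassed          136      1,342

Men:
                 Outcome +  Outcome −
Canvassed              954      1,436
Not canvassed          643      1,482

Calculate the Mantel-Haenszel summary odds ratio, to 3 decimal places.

2.236

OR_MH = Σ(aᵢdᵢ/nᵢ) / Σ(bᵢcᵢ/nᵢ), where nᵢ is the stratum total.
Stratum 1 (Women): n = 2244; a·d/n = 338·1342/2244 = 202.1373; b·c/n = 428·136/2244 = 25.9394
Stratum 2 (Men): n = 4515; a·d/n = 954·1482/4515 = 313.1402; b·c/n = 1436·643/4515 = 204.5068
OR_MH = (202.1373 + 313.1402) / (25.9394 + 204.5068) = 515.2775 / 230.4461 = 2.23600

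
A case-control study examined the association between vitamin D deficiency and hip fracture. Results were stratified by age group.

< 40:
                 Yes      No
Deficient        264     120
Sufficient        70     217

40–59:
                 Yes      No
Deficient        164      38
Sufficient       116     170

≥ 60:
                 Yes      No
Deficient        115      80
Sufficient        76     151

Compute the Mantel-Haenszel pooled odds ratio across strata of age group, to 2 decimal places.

5.11

OR_MH = Σ(aᵢdᵢ/nᵢ) / Σ(bᵢcᵢ/nᵢ), where nᵢ is the stratum total.
Stratum 1 (< 40): n = 671; a·d/n = 264·217/671 = 85.3770; b·c/n = 120·70/671 = 12.5186
Stratum 2 (40–59): n = 488; a·d/n = 164·170/488 = 57.1311; b·c/n = 38·116/488 = 9.0328
Stratum 3 (≥ 60): n = 422; a·d/n = 115·151/422 = 41.1493; b·c/n = 80·76/422 = 14.4076
OR_MH = (85.3770 + 57.1311 + 41.1493) / (12.5186 + 9.0328 + 14.4076) = 183.6575 / 35.9590 = 5.10741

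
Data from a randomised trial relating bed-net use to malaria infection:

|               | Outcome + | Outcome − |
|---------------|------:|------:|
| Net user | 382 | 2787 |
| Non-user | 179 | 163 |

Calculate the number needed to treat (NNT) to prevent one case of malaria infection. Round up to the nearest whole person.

Risk in treated group = 382/3169 = 0.12054; risk in control = 179/342 = 0.52339.
Absolute risk reduction = 0.52339 − 0.12054 = 0.40285
NNT = 1 / ARR = 1 / 0.40285 = 2.482 → round up → 3

3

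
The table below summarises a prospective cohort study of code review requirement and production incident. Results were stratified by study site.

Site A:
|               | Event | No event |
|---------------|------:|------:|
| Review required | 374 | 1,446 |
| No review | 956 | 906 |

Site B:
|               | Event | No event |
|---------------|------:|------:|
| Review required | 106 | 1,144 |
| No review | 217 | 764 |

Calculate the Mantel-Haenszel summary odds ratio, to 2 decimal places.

OR_MH = Σ(aᵢdᵢ/nᵢ) / Σ(bᵢcᵢ/nᵢ), where nᵢ is the stratum total.
Stratum 1 (Site A): n = 3682; a·d/n = 374·906/3682 = 92.0272; b·c/n = 1446·956/3682 = 375.4416
Stratum 2 (Site B): n = 2231; a·d/n = 106·764/2231 = 36.2994; b·c/n = 1144·217/2231 = 111.2721
OR_MH = (92.0272 + 36.2994) / (375.4416 + 111.2721) = 128.3266 / 486.7137 = 0.26366

0.26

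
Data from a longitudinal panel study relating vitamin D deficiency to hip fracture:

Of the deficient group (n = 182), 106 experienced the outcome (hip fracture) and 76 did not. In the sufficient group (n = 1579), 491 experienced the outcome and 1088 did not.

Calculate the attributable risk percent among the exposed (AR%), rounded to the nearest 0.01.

46.61

From the description: a = 106, b = 76, c = 491, d = 1088.
Risk in exposed = 106/182 = 0.58242; risk in unexposed = 491/1579 = 0.31096.
RR = 0.58242/0.31096 = 1.87299
AR% = (RR − 1)/RR × 100 = (1.87299 − 1)/1.87299 × 100 = 46.6094%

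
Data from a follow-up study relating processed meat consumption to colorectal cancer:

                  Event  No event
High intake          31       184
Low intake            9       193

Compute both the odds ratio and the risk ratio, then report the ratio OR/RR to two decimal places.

1.12

Cells: a = 31, b = 184, c = 9, d = 193.
OR = (31·193)/(184·9) = 5983/1656 = 3.61292
Risk in exposed = 31/215 = 0.14419; risk in unexposed = 9/202 = 0.04455; RR = 3.23618
OR/RR = 3.61292 / 3.23618 = 1.11642
The outcome is not rare, so the OR lies further from 1 than the RR.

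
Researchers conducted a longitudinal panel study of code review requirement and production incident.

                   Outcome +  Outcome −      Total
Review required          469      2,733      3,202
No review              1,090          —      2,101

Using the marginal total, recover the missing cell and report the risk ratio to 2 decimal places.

0.28

The missing cell is in the unexposed row: 2101 − 1090 = 1011.
So a = 469, b = 2733, c = 1090, d = 1011.
RR = [a/(a+b)] / [c/(c+d)] = (469/3202) / (1090/2101) = 0.14647/0.51880 = 0.28233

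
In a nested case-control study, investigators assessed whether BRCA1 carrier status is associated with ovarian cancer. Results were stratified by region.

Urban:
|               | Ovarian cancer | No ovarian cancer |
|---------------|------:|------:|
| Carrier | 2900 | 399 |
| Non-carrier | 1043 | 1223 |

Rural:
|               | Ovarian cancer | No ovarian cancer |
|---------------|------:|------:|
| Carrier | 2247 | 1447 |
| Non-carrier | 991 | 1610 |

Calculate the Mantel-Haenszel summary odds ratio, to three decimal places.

4.006

OR_MH = Σ(aᵢdᵢ/nᵢ) / Σ(bᵢcᵢ/nᵢ), where nᵢ is the stratum total.
Stratum 1 (Urban): n = 5565; a·d/n = 2900·1223/5565 = 637.3226; b·c/n = 399·1043/5565 = 74.7811
Stratum 2 (Rural): n = 6295; a·d/n = 2247·1610/6295 = 574.6894; b·c/n = 1447·991/6295 = 227.7962
OR_MH = (637.3226 + 574.6894) / (74.7811 + 227.7962) = 1212.0120 / 302.5773 = 4.00563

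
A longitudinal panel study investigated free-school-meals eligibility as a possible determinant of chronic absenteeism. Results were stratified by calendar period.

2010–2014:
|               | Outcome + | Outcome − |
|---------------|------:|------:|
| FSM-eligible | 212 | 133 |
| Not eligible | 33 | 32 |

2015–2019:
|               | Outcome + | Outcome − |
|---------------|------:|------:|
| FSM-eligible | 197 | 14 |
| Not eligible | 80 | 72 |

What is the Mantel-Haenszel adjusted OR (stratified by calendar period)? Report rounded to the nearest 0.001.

OR_MH = Σ(aᵢdᵢ/nᵢ) / Σ(bᵢcᵢ/nᵢ), where nᵢ is the stratum total.
Stratum 1 (2010–2014): n = 410; a·d/n = 212·32/410 = 16.5463; b·c/n = 133·33/410 = 10.7049
Stratum 2 (2015–2019): n = 363; a·d/n = 197·72/363 = 39.0744; b·c/n = 14·80/363 = 3.0854
OR_MH = (16.5463 + 39.0744) / (10.7049 + 3.0854) = 55.6207 / 13.7903 = 4.03333

4.033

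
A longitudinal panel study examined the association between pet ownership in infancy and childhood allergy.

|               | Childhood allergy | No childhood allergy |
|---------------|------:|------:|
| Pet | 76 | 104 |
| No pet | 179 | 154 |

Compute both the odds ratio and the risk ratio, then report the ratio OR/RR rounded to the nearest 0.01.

Cells: a = 76, b = 104, c = 179, d = 154.
OR = (76·154)/(104·179) = 11704/18616 = 0.62871
Risk in exposed = 76/180 = 0.42222; risk in unexposed = 179/333 = 0.53754; RR = 0.78547
OR/RR = 0.62871 / 0.78547 = 0.80042
The outcome is not rare, so the OR lies further from 1 than the RR.

0.80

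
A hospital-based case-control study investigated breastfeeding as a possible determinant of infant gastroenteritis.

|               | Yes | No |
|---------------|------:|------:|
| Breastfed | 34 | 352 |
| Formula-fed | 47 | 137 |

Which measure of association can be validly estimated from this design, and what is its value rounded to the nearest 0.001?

Cells: a = 34, b = 352, c = 47, d = 137.
This is a hospital-based case-control study: participants were sampled on outcome status, so risks in the source population cannot be estimated directly — relative risk is not valid here. The odds ratio is the appropriate measure.
OR = (a·d)/(b·c) = (34 × 137) / (352 × 47) = 4658 / 16544 = 0.28155

0.282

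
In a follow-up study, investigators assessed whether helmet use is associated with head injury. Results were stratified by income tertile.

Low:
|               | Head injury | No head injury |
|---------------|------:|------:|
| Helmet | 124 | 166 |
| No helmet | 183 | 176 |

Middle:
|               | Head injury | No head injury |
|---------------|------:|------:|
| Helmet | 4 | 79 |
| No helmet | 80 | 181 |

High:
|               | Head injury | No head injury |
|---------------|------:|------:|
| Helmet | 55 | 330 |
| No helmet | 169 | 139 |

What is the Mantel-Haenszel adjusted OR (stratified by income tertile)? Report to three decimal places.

OR_MH = Σ(aᵢdᵢ/nᵢ) / Σ(bᵢcᵢ/nᵢ), where nᵢ is the stratum total.
Stratum 1 (Low): n = 649; a·d/n = 124·176/649 = 33.6271; b·c/n = 166·183/649 = 46.8074
Stratum 2 (Middle): n = 344; a·d/n = 4·181/344 = 2.1047; b·c/n = 79·80/344 = 18.3721
Stratum 3 (High): n = 693; a·d/n = 55·139/693 = 11.0317; b·c/n = 330·169/693 = 80.4762
OR_MH = (33.6271 + 2.1047 + 11.0317) / (46.8074 + 18.3721 + 80.4762) = 46.7635 / 145.6557 = 0.32106

0.321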